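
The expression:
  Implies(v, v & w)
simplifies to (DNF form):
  w | ~v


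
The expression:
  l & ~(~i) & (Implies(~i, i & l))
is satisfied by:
  {i: True, l: True}


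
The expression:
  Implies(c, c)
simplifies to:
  True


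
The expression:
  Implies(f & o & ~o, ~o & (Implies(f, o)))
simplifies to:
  True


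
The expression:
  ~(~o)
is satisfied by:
  {o: True}


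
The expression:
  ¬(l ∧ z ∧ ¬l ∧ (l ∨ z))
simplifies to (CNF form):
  True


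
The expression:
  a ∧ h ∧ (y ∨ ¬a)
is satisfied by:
  {a: True, h: True, y: True}


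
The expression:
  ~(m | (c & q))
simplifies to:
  ~m & (~c | ~q)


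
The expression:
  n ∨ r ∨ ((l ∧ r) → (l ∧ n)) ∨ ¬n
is always true.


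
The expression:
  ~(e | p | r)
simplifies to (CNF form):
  ~e & ~p & ~r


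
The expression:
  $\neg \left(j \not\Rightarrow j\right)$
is always true.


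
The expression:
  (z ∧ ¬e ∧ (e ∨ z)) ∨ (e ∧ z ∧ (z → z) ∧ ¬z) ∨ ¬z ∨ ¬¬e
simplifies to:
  True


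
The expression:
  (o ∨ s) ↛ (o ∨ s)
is never true.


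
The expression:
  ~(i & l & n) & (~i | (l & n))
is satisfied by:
  {i: False}


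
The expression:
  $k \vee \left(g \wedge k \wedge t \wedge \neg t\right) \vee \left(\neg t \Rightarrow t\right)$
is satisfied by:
  {k: True, t: True}
  {k: True, t: False}
  {t: True, k: False}


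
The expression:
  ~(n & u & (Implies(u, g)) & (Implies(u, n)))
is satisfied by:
  {g: False, u: False, n: False}
  {n: True, g: False, u: False}
  {u: True, g: False, n: False}
  {n: True, u: True, g: False}
  {g: True, n: False, u: False}
  {n: True, g: True, u: False}
  {u: True, g: True, n: False}


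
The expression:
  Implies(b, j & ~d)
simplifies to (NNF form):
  ~b | (j & ~d)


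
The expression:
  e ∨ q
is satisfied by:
  {q: True, e: True}
  {q: True, e: False}
  {e: True, q: False}


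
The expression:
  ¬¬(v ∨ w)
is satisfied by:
  {v: True, w: True}
  {v: True, w: False}
  {w: True, v: False}


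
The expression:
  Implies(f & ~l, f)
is always true.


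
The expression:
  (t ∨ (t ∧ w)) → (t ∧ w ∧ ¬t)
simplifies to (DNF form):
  ¬t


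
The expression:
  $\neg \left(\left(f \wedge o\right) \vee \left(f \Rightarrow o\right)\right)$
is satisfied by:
  {f: True, o: False}


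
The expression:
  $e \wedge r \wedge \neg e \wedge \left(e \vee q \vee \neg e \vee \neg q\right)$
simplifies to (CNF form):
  $\text{False}$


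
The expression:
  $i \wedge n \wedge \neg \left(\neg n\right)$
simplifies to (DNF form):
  $i \wedge n$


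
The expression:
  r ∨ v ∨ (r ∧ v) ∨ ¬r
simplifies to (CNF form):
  True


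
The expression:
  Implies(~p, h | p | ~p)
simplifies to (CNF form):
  True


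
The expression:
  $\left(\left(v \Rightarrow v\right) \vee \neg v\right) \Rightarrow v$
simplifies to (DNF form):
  $v$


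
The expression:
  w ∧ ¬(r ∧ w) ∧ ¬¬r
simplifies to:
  False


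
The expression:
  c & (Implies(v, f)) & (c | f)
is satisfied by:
  {c: True, f: True, v: False}
  {c: True, f: False, v: False}
  {c: True, v: True, f: True}


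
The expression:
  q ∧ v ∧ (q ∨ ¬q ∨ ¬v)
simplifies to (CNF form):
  q ∧ v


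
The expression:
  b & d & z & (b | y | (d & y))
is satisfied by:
  {z: True, b: True, d: True}


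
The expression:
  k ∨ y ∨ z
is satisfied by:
  {y: True, k: True, z: True}
  {y: True, k: True, z: False}
  {y: True, z: True, k: False}
  {y: True, z: False, k: False}
  {k: True, z: True, y: False}
  {k: True, z: False, y: False}
  {z: True, k: False, y: False}


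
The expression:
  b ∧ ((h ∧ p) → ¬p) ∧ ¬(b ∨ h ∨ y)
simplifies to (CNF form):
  False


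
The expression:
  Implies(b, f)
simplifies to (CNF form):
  f | ~b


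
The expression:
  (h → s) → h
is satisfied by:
  {h: True}


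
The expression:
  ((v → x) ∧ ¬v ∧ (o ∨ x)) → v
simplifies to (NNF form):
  v ∨ (¬o ∧ ¬x)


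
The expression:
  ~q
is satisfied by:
  {q: False}


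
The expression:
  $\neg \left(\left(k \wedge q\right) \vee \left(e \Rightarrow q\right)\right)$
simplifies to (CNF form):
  $e \wedge \neg q$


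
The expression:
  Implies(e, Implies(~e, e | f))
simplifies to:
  True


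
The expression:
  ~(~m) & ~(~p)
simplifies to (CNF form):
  m & p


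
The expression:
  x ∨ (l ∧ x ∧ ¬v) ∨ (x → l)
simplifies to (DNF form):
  True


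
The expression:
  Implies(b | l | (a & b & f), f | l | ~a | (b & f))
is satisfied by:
  {l: True, f: True, a: False, b: False}
  {l: True, f: False, a: False, b: False}
  {f: True, b: False, l: False, a: False}
  {b: False, f: False, l: False, a: False}
  {b: True, l: True, f: True, a: False}
  {b: True, l: True, f: False, a: False}
  {b: True, f: True, l: False, a: False}
  {b: True, f: False, l: False, a: False}
  {a: True, l: True, f: True, b: False}
  {a: True, l: True, f: False, b: False}
  {a: True, f: True, l: False, b: False}
  {a: True, f: False, l: False, b: False}
  {b: True, a: True, l: True, f: True}
  {b: True, a: True, l: True, f: False}
  {b: True, a: True, f: True, l: False}


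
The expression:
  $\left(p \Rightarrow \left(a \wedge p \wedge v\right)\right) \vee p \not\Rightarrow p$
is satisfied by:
  {a: True, v: True, p: False}
  {a: True, v: False, p: False}
  {v: True, a: False, p: False}
  {a: False, v: False, p: False}
  {a: True, p: True, v: True}


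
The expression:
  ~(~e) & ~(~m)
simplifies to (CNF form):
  e & m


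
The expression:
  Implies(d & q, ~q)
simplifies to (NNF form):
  ~d | ~q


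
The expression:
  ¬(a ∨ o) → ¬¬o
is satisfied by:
  {a: True, o: True}
  {a: True, o: False}
  {o: True, a: False}


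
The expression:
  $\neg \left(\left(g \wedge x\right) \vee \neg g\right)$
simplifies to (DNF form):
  $g \wedge \neg x$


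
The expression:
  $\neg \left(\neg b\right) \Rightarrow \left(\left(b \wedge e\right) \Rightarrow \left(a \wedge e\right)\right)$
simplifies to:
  $a \vee \neg b \vee \neg e$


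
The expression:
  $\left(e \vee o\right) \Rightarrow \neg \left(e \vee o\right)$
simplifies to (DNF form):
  $\neg e \wedge \neg o$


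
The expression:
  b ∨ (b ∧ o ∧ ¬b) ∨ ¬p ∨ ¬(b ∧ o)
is always true.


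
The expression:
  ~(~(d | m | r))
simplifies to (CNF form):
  d | m | r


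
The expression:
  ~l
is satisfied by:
  {l: False}


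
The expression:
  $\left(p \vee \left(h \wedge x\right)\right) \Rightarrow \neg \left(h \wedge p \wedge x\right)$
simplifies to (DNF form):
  $\neg h \vee \neg p \vee \neg x$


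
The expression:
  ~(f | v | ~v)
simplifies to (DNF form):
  False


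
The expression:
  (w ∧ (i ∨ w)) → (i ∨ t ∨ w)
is always true.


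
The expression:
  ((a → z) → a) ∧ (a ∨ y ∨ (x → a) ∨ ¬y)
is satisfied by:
  {a: True}


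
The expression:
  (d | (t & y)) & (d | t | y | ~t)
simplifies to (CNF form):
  (d | t) & (d | y)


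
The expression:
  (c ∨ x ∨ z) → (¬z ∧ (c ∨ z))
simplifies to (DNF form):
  (c ∧ ¬z) ∨ (¬x ∧ ¬z)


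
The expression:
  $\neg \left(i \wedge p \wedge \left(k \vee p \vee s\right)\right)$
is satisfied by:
  {p: False, i: False}
  {i: True, p: False}
  {p: True, i: False}


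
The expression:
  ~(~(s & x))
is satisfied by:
  {s: True, x: True}


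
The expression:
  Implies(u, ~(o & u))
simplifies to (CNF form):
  ~o | ~u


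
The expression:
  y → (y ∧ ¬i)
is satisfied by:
  {y: False, i: False}
  {i: True, y: False}
  {y: True, i: False}


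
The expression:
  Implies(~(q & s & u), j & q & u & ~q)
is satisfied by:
  {u: True, s: True, q: True}


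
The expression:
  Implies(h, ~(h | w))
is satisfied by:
  {h: False}


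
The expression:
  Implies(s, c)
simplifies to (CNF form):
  c | ~s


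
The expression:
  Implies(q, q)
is always true.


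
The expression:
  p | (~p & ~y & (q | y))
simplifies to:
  p | (q & ~y)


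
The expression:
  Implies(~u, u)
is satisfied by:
  {u: True}


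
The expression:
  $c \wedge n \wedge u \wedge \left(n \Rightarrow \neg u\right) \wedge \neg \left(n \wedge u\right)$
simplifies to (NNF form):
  $\text{False}$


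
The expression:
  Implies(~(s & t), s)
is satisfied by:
  {s: True}


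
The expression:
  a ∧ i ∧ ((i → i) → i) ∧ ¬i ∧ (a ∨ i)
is never true.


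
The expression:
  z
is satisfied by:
  {z: True}


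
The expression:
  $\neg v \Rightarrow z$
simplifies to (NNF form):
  $v \vee z$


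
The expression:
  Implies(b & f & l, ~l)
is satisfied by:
  {l: False, b: False, f: False}
  {f: True, l: False, b: False}
  {b: True, l: False, f: False}
  {f: True, b: True, l: False}
  {l: True, f: False, b: False}
  {f: True, l: True, b: False}
  {b: True, l: True, f: False}


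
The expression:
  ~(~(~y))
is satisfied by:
  {y: False}


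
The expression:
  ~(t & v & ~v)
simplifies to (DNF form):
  True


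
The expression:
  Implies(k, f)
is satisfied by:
  {f: True, k: False}
  {k: False, f: False}
  {k: True, f: True}


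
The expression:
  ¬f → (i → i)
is always true.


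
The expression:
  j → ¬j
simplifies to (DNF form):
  ¬j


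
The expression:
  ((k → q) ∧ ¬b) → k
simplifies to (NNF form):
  b ∨ k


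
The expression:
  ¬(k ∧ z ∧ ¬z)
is always true.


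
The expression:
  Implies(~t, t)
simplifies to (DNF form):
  t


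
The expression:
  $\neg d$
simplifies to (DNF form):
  $\neg d$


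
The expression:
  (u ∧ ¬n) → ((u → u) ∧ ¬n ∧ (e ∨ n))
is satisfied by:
  {n: True, e: True, u: False}
  {n: True, u: False, e: False}
  {e: True, u: False, n: False}
  {e: False, u: False, n: False}
  {n: True, e: True, u: True}
  {n: True, u: True, e: False}
  {e: True, u: True, n: False}


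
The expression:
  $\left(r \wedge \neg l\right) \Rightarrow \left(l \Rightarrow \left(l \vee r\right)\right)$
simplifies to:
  $\text{True}$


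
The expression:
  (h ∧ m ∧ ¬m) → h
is always true.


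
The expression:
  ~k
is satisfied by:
  {k: False}


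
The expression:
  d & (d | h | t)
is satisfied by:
  {d: True}


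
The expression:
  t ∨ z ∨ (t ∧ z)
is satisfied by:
  {t: True, z: True}
  {t: True, z: False}
  {z: True, t: False}


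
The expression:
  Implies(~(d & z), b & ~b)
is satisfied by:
  {z: True, d: True}


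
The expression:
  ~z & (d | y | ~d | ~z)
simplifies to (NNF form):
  ~z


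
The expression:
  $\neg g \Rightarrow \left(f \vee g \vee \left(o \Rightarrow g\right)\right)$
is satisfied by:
  {g: True, f: True, o: False}
  {g: True, f: False, o: False}
  {f: True, g: False, o: False}
  {g: False, f: False, o: False}
  {o: True, g: True, f: True}
  {o: True, g: True, f: False}
  {o: True, f: True, g: False}


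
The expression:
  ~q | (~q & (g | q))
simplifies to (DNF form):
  ~q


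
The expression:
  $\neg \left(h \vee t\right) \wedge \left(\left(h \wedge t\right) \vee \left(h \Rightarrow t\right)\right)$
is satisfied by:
  {h: False, t: False}


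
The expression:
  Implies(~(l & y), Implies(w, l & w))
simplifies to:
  l | ~w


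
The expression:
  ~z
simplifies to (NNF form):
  ~z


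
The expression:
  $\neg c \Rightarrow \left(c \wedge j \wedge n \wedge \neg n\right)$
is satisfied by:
  {c: True}


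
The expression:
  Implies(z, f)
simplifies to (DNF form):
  f | ~z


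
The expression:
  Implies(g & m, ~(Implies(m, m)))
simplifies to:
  ~g | ~m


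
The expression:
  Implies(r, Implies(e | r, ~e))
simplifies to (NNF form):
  ~e | ~r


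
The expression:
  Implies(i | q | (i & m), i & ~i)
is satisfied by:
  {q: False, i: False}


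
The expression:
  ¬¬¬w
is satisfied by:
  {w: False}


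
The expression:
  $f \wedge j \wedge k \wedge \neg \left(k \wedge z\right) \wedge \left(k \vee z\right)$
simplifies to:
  $f \wedge j \wedge k \wedge \neg z$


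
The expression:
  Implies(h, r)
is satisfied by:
  {r: True, h: False}
  {h: False, r: False}
  {h: True, r: True}


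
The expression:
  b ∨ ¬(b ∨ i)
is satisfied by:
  {b: True, i: False}
  {i: False, b: False}
  {i: True, b: True}


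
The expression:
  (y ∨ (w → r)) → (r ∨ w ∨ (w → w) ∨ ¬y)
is always true.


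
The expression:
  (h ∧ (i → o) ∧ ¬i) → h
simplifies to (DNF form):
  True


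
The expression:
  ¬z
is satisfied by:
  {z: False}


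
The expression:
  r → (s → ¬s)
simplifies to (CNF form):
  ¬r ∨ ¬s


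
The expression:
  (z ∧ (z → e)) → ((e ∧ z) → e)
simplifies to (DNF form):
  True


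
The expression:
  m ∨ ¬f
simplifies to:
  m ∨ ¬f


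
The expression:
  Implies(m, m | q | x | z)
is always true.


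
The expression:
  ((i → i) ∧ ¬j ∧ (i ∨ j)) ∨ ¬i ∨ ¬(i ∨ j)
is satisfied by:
  {i: False, j: False}
  {j: True, i: False}
  {i: True, j: False}


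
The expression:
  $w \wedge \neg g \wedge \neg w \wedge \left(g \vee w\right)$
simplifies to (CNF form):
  $\text{False}$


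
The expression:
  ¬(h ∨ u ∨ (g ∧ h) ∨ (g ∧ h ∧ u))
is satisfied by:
  {u: False, h: False}


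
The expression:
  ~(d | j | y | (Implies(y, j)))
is never true.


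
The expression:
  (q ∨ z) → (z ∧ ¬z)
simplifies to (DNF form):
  ¬q ∧ ¬z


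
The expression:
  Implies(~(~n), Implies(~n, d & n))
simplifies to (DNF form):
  True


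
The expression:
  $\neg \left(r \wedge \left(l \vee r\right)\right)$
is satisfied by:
  {r: False}


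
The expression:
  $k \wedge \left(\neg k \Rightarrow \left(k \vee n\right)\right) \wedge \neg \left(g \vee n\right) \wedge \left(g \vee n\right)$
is never true.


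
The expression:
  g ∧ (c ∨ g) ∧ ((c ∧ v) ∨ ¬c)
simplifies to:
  g ∧ (v ∨ ¬c)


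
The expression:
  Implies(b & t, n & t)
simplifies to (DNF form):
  n | ~b | ~t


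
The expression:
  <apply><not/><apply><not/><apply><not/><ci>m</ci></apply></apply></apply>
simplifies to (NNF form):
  <apply><not/><ci>m</ci></apply>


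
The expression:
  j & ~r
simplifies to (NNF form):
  j & ~r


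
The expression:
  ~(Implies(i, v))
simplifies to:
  i & ~v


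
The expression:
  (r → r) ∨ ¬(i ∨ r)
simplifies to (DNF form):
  True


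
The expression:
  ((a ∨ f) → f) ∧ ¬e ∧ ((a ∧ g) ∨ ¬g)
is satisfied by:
  {f: True, g: False, e: False, a: False}
  {f: False, g: False, e: False, a: False}
  {a: True, f: True, g: False, e: False}
  {g: True, a: True, f: True, e: False}


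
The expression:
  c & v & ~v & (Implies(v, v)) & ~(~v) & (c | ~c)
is never true.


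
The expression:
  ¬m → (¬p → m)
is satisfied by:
  {m: True, p: True}
  {m: True, p: False}
  {p: True, m: False}


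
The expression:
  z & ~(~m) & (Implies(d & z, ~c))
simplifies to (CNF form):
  m & z & (~c | ~d)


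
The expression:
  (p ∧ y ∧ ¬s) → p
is always true.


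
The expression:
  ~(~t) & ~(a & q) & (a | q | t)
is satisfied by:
  {t: True, q: False, a: False}
  {t: True, a: True, q: False}
  {t: True, q: True, a: False}


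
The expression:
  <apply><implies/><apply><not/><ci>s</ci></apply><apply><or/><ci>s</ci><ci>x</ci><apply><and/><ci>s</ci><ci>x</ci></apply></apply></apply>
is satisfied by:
  {x: True, s: True}
  {x: True, s: False}
  {s: True, x: False}


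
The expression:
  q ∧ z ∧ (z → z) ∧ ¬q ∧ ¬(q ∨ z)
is never true.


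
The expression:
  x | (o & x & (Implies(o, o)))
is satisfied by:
  {x: True}


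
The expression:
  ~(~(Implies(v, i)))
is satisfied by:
  {i: True, v: False}
  {v: False, i: False}
  {v: True, i: True}


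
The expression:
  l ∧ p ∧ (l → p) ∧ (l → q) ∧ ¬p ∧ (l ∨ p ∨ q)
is never true.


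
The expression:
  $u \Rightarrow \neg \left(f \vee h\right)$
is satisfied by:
  {h: False, u: False, f: False}
  {f: True, h: False, u: False}
  {h: True, f: False, u: False}
  {f: True, h: True, u: False}
  {u: True, f: False, h: False}


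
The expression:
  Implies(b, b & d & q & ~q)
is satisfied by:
  {b: False}


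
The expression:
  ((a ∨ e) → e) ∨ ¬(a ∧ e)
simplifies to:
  True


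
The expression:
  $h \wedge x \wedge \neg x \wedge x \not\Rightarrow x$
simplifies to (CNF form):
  $\text{False}$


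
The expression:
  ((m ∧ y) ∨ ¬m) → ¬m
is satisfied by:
  {m: False, y: False}
  {y: True, m: False}
  {m: True, y: False}


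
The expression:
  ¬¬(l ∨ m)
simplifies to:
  l ∨ m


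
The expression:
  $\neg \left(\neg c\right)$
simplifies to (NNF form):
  $c$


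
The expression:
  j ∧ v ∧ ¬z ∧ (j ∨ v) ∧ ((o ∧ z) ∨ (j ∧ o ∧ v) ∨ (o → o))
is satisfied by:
  {j: True, v: True, z: False}


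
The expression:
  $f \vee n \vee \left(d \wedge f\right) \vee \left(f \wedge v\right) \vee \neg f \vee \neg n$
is always true.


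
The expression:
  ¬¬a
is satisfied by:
  {a: True}


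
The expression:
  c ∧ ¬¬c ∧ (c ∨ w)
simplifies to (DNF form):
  c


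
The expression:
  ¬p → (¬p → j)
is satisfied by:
  {p: True, j: True}
  {p: True, j: False}
  {j: True, p: False}


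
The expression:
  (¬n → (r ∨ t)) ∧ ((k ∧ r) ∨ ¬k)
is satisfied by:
  {r: True, n: True, t: True, k: False}
  {r: True, n: True, t: False, k: False}
  {r: True, t: True, k: False, n: False}
  {r: True, t: False, k: False, n: False}
  {r: True, n: True, k: True, t: True}
  {r: True, n: True, k: True, t: False}
  {r: True, k: True, t: True, n: False}
  {r: True, k: True, t: False, n: False}
  {n: True, k: False, t: True, r: False}
  {n: True, k: False, t: False, r: False}
  {t: True, r: False, k: False, n: False}


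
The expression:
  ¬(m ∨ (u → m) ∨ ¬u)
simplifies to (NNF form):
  u ∧ ¬m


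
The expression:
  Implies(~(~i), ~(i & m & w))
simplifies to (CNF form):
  ~i | ~m | ~w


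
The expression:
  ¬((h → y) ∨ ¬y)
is never true.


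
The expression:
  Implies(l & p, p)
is always true.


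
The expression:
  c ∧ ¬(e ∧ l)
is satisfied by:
  {c: True, l: False, e: False}
  {c: True, e: True, l: False}
  {c: True, l: True, e: False}


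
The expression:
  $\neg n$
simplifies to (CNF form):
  $\neg n$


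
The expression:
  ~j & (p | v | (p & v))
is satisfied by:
  {v: True, p: True, j: False}
  {v: True, p: False, j: False}
  {p: True, v: False, j: False}


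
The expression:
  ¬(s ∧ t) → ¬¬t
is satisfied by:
  {t: True}


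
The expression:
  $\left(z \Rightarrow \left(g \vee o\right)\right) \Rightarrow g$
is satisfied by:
  {z: True, g: True, o: False}
  {g: True, o: False, z: False}
  {z: True, g: True, o: True}
  {g: True, o: True, z: False}
  {z: True, o: False, g: False}


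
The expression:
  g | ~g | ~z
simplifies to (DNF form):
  True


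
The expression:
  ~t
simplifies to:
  ~t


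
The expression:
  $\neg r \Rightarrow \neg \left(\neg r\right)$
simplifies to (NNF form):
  $r$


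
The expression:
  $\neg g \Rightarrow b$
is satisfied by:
  {b: True, g: True}
  {b: True, g: False}
  {g: True, b: False}


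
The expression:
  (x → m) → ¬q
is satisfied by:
  {x: True, q: False, m: False}
  {x: False, q: False, m: False}
  {m: True, x: True, q: False}
  {m: True, x: False, q: False}
  {q: True, x: True, m: False}


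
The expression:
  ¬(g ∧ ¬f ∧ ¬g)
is always true.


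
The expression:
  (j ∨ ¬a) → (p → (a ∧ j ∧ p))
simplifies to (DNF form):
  a ∨ ¬p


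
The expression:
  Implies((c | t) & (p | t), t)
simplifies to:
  t | ~c | ~p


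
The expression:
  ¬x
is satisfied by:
  {x: False}


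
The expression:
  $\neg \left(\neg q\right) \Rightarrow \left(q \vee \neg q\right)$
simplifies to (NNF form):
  $\text{True}$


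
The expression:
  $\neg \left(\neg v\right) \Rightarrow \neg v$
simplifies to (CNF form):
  $\neg v$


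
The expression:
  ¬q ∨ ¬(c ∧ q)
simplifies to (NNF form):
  ¬c ∨ ¬q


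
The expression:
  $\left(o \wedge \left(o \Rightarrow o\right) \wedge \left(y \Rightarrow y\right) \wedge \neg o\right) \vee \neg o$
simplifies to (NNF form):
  $\neg o$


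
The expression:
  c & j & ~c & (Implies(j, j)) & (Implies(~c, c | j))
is never true.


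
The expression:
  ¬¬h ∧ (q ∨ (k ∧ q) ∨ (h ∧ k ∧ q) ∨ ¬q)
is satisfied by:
  {h: True}


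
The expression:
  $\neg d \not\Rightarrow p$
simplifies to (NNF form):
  $\neg d \wedge \neg p$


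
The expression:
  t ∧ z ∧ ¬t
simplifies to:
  False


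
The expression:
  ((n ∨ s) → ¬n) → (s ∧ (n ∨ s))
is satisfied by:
  {n: True, s: True}
  {n: True, s: False}
  {s: True, n: False}


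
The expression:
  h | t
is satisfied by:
  {t: True, h: True}
  {t: True, h: False}
  {h: True, t: False}


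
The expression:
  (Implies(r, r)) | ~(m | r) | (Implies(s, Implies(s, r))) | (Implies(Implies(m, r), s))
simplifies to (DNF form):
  True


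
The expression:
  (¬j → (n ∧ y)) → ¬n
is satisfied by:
  {y: False, n: False, j: False}
  {j: True, y: False, n: False}
  {y: True, j: False, n: False}
  {j: True, y: True, n: False}
  {n: True, j: False, y: False}


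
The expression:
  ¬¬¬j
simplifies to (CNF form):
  ¬j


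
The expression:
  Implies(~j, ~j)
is always true.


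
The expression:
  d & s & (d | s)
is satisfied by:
  {s: True, d: True}


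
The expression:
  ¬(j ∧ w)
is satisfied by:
  {w: False, j: False}
  {j: True, w: False}
  {w: True, j: False}


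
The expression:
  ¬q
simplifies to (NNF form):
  ¬q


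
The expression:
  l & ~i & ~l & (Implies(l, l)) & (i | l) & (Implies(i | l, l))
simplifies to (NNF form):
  False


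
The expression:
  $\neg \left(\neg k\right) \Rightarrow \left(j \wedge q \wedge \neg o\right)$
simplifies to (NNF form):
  $\left(j \wedge q \wedge \neg o\right) \vee \neg k$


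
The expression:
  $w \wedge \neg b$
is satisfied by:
  {w: True, b: False}


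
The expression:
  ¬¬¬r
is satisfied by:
  {r: False}


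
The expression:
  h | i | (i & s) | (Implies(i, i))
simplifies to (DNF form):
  True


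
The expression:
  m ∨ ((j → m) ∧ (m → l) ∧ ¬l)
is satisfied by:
  {m: True, l: False, j: False}
  {j: True, m: True, l: False}
  {m: True, l: True, j: False}
  {j: True, m: True, l: True}
  {j: False, l: False, m: False}


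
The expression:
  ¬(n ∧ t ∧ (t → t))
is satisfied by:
  {t: False, n: False}
  {n: True, t: False}
  {t: True, n: False}


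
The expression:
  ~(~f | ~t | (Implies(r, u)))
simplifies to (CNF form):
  f & r & t & ~u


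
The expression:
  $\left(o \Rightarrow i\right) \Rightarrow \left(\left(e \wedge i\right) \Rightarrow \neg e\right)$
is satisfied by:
  {e: False, i: False}
  {i: True, e: False}
  {e: True, i: False}


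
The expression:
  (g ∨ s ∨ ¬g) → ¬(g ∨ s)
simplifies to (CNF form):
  ¬g ∧ ¬s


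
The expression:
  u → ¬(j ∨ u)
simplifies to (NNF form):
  ¬u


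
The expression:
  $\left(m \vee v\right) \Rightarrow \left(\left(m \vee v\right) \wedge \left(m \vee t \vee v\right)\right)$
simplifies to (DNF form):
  $\text{True}$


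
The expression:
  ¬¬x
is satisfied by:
  {x: True}


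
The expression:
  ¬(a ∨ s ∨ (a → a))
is never true.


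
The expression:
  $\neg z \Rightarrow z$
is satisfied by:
  {z: True}


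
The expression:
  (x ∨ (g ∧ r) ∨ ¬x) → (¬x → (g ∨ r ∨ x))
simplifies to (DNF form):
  g ∨ r ∨ x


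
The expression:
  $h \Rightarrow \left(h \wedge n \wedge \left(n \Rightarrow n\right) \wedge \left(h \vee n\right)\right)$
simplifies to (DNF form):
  $n \vee \neg h$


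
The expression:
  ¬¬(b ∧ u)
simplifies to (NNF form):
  b ∧ u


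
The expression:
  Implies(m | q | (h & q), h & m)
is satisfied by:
  {h: True, m: False, q: False}
  {h: False, m: False, q: False}
  {m: True, h: True, q: False}
  {q: True, m: True, h: True}


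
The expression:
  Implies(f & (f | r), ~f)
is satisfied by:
  {f: False}


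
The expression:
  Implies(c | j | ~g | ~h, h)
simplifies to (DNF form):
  h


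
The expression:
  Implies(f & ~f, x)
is always true.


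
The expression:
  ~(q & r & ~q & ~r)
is always true.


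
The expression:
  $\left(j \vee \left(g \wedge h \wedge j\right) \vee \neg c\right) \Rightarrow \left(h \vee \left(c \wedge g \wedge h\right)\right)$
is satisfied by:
  {h: True, c: True, j: False}
  {h: True, c: False, j: False}
  {j: True, h: True, c: True}
  {j: True, h: True, c: False}
  {c: True, j: False, h: False}


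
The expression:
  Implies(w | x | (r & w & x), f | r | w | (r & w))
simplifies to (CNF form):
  f | r | w | ~x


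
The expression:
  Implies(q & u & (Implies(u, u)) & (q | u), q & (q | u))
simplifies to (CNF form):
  True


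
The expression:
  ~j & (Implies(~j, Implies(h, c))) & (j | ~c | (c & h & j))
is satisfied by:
  {h: False, j: False, c: False}


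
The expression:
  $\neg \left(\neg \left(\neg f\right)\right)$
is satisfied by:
  {f: False}


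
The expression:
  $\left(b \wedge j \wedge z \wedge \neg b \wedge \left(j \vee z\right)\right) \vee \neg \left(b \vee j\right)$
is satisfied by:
  {j: False, b: False}


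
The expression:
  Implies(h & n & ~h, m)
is always true.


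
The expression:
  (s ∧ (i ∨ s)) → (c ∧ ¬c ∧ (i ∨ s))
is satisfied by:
  {s: False}


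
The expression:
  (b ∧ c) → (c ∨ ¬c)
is always true.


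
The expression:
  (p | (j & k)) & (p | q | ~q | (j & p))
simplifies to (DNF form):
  p | (j & k)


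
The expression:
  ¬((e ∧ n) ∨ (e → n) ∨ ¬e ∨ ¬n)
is never true.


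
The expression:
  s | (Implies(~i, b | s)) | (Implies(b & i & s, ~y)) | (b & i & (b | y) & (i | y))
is always true.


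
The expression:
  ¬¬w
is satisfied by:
  {w: True}


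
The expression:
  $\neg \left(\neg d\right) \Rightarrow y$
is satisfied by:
  {y: True, d: False}
  {d: False, y: False}
  {d: True, y: True}


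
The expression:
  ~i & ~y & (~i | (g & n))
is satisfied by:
  {i: False, y: False}


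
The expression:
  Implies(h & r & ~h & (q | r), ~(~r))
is always true.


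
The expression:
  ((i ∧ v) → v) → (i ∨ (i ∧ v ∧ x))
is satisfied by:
  {i: True}


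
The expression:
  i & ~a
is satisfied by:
  {i: True, a: False}


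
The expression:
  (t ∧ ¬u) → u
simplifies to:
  u ∨ ¬t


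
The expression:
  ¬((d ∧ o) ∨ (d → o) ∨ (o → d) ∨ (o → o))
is never true.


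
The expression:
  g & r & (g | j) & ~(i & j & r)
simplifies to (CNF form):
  g & r & (~i | ~j)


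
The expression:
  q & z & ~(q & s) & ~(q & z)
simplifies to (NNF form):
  False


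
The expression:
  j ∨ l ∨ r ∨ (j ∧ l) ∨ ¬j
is always true.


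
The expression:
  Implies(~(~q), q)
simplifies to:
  True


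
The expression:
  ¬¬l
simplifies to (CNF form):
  l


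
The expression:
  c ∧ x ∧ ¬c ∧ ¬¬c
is never true.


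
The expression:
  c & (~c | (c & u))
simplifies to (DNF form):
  c & u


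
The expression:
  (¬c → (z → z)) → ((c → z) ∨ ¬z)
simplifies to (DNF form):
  True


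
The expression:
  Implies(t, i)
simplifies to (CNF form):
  i | ~t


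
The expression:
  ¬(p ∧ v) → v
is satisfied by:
  {v: True}


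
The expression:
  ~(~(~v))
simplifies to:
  ~v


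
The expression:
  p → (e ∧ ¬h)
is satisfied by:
  {e: True, p: False, h: False}
  {e: False, p: False, h: False}
  {h: True, e: True, p: False}
  {h: True, e: False, p: False}
  {p: True, e: True, h: False}


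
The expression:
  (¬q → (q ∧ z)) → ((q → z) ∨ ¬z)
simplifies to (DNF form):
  True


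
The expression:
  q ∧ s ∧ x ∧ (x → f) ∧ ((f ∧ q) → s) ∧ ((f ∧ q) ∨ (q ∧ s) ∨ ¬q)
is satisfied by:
  {f: True, s: True, x: True, q: True}


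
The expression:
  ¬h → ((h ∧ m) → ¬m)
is always true.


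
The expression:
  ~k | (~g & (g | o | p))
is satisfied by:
  {o: True, p: True, g: False, k: False}
  {o: True, p: False, g: False, k: False}
  {p: True, o: False, g: False, k: False}
  {o: False, p: False, g: False, k: False}
  {o: True, g: True, p: True, k: False}
  {o: True, g: True, p: False, k: False}
  {g: True, p: True, o: False, k: False}
  {g: True, o: False, p: False, k: False}
  {o: True, k: True, p: True, g: False}
  {o: True, k: True, p: False, g: False}
  {k: True, p: True, g: False, o: False}


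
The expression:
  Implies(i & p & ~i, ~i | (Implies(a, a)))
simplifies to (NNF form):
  True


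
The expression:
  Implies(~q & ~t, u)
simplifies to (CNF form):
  q | t | u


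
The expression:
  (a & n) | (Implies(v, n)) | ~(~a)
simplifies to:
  a | n | ~v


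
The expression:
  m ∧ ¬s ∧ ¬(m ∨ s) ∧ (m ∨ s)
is never true.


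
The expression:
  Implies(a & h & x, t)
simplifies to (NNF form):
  t | ~a | ~h | ~x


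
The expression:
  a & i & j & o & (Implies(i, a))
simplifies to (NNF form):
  a & i & j & o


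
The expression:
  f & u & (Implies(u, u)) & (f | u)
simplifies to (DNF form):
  f & u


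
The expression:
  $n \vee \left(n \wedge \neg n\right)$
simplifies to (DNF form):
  $n$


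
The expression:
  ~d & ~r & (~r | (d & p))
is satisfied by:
  {d: False, r: False}


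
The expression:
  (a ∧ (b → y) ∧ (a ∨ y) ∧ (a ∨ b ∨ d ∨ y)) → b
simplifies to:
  b ∨ ¬a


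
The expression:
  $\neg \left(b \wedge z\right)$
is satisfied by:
  {z: False, b: False}
  {b: True, z: False}
  {z: True, b: False}


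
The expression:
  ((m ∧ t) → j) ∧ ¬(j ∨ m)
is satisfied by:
  {j: False, m: False}


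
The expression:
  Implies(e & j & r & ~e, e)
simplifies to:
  True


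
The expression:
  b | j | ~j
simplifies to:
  True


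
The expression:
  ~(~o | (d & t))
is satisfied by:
  {o: True, t: False, d: False}
  {d: True, o: True, t: False}
  {t: True, o: True, d: False}


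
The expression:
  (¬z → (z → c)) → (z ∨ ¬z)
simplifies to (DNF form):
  True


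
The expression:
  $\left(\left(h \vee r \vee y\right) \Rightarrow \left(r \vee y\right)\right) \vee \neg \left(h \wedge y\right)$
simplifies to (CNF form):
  $\text{True}$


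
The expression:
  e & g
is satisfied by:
  {e: True, g: True}


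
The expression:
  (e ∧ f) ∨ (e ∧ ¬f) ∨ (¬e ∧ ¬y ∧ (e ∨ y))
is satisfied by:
  {e: True}


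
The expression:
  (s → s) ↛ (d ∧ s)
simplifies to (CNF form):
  ¬d ∨ ¬s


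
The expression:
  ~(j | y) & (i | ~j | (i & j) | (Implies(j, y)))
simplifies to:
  ~j & ~y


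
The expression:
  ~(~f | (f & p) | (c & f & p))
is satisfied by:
  {f: True, p: False}


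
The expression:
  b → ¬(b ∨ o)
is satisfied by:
  {b: False}


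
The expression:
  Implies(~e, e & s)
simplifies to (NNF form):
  e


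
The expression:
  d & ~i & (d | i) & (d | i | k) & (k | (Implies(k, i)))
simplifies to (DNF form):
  d & ~i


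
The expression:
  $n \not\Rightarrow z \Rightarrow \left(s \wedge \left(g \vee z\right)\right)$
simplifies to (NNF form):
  $z \vee \left(g \wedge s\right) \vee \neg n$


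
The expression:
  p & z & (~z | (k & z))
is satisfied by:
  {z: True, p: True, k: True}


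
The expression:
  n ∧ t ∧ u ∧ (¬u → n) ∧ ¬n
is never true.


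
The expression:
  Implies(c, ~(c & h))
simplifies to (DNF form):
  ~c | ~h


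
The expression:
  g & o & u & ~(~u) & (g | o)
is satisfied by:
  {g: True, u: True, o: True}


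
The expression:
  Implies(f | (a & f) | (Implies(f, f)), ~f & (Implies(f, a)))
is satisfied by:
  {f: False}


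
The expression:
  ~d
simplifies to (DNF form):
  ~d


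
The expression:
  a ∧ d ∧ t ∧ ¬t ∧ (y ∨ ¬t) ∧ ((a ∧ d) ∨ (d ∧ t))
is never true.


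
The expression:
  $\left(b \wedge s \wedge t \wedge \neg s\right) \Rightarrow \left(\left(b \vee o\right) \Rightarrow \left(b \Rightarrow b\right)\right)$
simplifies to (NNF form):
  $\text{True}$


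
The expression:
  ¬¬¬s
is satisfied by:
  {s: False}


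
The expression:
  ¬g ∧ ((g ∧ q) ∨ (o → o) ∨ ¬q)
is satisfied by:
  {g: False}


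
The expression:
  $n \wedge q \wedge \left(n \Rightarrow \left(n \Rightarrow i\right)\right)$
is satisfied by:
  {i: True, q: True, n: True}


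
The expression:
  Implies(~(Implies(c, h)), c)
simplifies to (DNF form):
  True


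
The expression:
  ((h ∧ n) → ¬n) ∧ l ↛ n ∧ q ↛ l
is never true.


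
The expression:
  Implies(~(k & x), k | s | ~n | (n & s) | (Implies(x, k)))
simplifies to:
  k | s | ~n | ~x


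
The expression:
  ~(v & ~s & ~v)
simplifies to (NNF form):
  True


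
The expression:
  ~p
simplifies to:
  ~p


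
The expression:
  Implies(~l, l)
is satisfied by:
  {l: True}


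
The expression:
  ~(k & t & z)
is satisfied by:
  {k: False, t: False, z: False}
  {z: True, k: False, t: False}
  {t: True, k: False, z: False}
  {z: True, t: True, k: False}
  {k: True, z: False, t: False}
  {z: True, k: True, t: False}
  {t: True, k: True, z: False}


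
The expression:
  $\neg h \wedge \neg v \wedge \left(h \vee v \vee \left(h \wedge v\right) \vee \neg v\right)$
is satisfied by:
  {v: False, h: False}


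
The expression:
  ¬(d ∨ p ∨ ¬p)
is never true.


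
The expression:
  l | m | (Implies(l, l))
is always true.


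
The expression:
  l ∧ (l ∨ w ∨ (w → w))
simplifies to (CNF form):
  l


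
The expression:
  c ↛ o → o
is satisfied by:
  {o: True, c: False}
  {c: False, o: False}
  {c: True, o: True}


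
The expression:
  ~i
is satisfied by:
  {i: False}


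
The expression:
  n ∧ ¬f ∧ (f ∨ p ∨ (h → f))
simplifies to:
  n ∧ ¬f ∧ (p ∨ ¬h)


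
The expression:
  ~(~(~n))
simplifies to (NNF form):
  ~n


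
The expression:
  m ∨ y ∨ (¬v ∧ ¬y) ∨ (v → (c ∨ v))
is always true.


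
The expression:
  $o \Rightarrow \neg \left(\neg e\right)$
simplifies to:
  $e \vee \neg o$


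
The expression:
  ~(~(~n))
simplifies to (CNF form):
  ~n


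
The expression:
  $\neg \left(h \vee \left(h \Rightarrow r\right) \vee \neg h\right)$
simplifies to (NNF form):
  $\text{False}$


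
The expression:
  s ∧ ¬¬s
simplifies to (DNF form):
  s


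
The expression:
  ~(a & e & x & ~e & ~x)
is always true.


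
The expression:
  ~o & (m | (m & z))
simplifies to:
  m & ~o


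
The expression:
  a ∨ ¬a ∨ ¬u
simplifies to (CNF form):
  True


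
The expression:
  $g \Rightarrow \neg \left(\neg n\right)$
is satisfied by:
  {n: True, g: False}
  {g: False, n: False}
  {g: True, n: True}


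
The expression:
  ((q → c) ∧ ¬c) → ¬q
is always true.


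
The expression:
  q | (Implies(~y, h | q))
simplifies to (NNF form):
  h | q | y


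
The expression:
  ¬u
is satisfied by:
  {u: False}


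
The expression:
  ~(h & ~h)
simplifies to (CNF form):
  True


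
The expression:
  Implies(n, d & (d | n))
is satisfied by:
  {d: True, n: False}
  {n: False, d: False}
  {n: True, d: True}


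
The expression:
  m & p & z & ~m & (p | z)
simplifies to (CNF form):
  False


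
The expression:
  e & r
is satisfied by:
  {r: True, e: True}


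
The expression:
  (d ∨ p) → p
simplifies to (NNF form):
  p ∨ ¬d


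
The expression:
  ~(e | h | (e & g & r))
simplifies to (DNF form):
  ~e & ~h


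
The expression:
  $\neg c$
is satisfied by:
  {c: False}


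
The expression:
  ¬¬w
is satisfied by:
  {w: True}


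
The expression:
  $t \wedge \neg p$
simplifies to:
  $t \wedge \neg p$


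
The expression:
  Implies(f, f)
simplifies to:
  True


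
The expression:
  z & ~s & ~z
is never true.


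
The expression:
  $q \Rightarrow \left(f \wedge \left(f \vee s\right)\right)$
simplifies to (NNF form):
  $f \vee \neg q$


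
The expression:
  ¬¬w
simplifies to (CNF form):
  w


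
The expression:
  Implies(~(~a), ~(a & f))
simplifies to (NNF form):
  ~a | ~f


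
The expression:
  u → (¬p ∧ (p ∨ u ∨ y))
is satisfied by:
  {p: False, u: False}
  {u: True, p: False}
  {p: True, u: False}


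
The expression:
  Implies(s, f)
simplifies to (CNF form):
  f | ~s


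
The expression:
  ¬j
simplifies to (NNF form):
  ¬j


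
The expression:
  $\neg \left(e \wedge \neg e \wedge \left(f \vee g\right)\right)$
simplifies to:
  $\text{True}$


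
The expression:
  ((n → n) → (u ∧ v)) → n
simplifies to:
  n ∨ ¬u ∨ ¬v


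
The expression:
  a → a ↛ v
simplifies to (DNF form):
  ¬a ∨ ¬v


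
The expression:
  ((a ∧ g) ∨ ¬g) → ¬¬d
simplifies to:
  d ∨ (g ∧ ¬a)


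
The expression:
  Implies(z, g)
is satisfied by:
  {g: True, z: False}
  {z: False, g: False}
  {z: True, g: True}


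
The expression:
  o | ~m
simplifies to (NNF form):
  o | ~m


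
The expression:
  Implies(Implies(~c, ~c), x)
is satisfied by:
  {x: True}


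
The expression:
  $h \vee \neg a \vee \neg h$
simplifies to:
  $\text{True}$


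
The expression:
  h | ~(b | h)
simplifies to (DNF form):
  h | ~b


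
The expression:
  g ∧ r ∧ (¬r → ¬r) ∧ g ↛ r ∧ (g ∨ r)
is never true.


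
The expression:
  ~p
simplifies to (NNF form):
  ~p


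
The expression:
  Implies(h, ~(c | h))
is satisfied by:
  {h: False}


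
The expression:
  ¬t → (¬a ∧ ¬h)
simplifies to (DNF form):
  t ∨ (¬a ∧ ¬h)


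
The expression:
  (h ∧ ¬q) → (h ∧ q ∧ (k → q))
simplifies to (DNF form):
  q ∨ ¬h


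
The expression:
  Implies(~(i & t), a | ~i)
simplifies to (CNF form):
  a | t | ~i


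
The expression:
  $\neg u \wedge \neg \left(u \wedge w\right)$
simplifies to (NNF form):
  $\neg u$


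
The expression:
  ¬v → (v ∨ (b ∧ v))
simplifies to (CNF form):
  v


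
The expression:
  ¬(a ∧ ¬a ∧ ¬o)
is always true.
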